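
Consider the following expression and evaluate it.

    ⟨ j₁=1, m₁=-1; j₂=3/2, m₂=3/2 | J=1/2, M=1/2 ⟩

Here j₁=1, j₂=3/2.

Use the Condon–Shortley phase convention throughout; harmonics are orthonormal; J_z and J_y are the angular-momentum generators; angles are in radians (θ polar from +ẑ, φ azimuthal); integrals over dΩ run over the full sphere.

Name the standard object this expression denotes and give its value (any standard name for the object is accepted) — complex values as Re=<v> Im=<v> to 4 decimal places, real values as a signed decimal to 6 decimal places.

Clebsch–Gordan coefficient, +√(1/2) ≈ +0.707107

This is a Clebsch–Gordan (vector-coupling) coefficient.
triangle: 2!·0!·1!/4! = 2/24
(j±m)!: 0!·2!·3!·0!·1!·0! = 12
prefactor² = (2J+1)·Δ·N² = 2
  k=2: +1/(2!·0!·0!·1!·0!·0!) = 1/2
Σ = 1/2  ⇒  CG² = 2·(1/2)² = 1/2
CG = +√(1/2) = +0.707107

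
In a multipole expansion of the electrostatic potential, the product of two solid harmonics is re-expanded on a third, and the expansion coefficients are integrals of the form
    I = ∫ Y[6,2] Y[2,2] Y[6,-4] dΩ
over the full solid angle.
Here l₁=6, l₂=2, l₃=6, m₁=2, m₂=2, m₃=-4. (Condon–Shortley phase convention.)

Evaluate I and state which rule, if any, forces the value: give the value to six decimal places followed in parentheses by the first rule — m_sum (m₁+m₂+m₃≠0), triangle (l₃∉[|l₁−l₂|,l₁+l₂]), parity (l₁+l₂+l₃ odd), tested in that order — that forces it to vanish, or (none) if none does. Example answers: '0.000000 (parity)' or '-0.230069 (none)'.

-0.153870 (none)

Checks pass: Σm=0; 14 even; l₃=6∈[4,8].
(2·6+1)(2·2+1)(2·6+1) = 845
Δ: 2! 10! 2! / 15! → 1/90090
sum: t=0:+1/69120 t=1:−1/14400 t=2:+1/69120 = -7/172800
3j²(6 2 6; 0 0 0) = Δ·Π!·Σ² = 14/715  (sign -1)
sum: t=2:+1/322560 = 1/322560
3j²(6 2 6; 2 2 -4) = Δ·Π!·Σ² = 18/1001  (sign +1)
combine: 4πI² = 845·14/715·18/1001 = 36/121
take √, sign -1: I = -0.15386989
No selection rule forces the value: the integral is nonzero (none).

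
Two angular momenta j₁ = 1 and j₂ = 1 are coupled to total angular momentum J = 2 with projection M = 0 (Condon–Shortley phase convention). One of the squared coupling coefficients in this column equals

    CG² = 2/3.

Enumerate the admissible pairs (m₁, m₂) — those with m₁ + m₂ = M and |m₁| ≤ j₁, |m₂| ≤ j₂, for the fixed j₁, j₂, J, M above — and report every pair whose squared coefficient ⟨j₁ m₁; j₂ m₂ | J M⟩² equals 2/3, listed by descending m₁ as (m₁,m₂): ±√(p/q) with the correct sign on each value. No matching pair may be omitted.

Admissible pairs with m₁+m₂ = M = 0: (-1,1), (0,0), (1,-1)
  (m₁,m₂)=(1,-1): CG² = 1/6, CG = +√(1/6)
  (m₁,m₂)=(0,0): CG² = 2/3, CG = +√(2/3)   ← matches the target
  (m₁,m₂)=(-1,1): CG² = 1/6, CG = +√(1/6)
Pairs with CG² = 2/3: (0,0): +√(2/3)

(0,0): +√(2/3)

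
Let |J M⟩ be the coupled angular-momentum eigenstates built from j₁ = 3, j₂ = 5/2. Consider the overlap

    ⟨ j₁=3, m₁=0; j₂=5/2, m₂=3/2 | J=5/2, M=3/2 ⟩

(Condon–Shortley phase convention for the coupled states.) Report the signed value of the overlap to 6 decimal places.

+√(7/30) = +0.483046

triangle: 3!·3!·2!/9! = 72/362880
(j±m)!: 3!·3!·4!·1!·4!·1! = 20736
prefactor² = (2J+1)·Δ·N² = 864/35
  k=2: +1/(2!·1!·1!·2!·2!·0!) = 1/8
  k=3: −1/(3!·0!·0!·1!·3!·1!) = -1/36
Σ = 7/72  ⇒  CG² = 864/35·(7/72)² = 7/30
CG = +√(7/30) = +0.483046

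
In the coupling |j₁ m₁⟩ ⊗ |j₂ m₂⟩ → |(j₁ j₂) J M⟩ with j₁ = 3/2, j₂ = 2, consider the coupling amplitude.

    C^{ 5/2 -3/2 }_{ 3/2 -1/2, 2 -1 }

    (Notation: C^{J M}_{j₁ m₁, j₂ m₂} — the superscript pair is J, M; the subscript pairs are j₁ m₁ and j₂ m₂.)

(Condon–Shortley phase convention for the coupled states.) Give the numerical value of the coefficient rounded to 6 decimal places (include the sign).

+√(1/35) = +0.169031

triangle: 1!·2!·3!/7! = 12/5040
(j±m)!: 1!·2!·1!·3!·1!·4! = 288
prefactor² = (2J+1)·Δ·N² = 144/35
  k=0: +1/(0!·1!·2!·1!·0!·2!) = 1/4
  k=1: −1/(1!·0!·1!·0!·1!·3!) = -1/6
Σ = 1/12  ⇒  CG² = 144/35·(1/12)² = 1/35
CG = +√(1/35) = +0.169031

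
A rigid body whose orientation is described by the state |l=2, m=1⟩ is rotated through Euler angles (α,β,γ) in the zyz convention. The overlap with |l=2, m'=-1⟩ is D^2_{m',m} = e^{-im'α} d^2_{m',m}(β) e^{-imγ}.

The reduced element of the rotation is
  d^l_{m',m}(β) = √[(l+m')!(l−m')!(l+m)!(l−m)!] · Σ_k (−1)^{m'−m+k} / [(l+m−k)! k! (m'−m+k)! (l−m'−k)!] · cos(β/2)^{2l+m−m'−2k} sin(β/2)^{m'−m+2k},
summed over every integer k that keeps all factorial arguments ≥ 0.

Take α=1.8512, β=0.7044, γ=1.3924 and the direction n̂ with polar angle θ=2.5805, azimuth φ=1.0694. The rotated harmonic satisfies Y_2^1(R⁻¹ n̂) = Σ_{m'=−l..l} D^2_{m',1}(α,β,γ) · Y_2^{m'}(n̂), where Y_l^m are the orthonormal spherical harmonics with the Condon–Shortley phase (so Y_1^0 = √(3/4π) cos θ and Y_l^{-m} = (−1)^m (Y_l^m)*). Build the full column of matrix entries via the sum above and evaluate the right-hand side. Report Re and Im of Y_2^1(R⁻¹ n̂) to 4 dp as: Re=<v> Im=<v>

Need the full column D^2_{m',1} for m'=−2..2 at α=1.8512, β=0.7044, γ=1.3924.
cos(β/2)=0.938616, sin(β/2)=0.344964
d^2_{-2,1}: single k=3 term ⇒ +0.077062;  D = -0.051916+0.056949i
d^2_{-1,1}: k∈[2..3] ⇒ +0.314517 -0.014161 = +0.300356;  D = +0.269294+0.133019i
d^2_{0,1}: k∈[1..2] ⇒ +0.698736 -0.094381 = +0.604355;  D = +0.107244-0.594763i
d^2_{1,1}: k∈[0..1] ⇒ +0.776161 -0.314517 = +0.461644;  D = -0.459245+0.047010i
d^2_{2,1}: single k=0 term ⇒ -0.570515;  D = -0.212893-0.529306i
Y_2^{m'}(θ=2.5805,φ=1.0694) and Σ D·Y over m':
  (-0.0519+0.0569i)·(-0.0588-0.0922i)  (+0.2693+0.1330i)·(-0.1673+0.3052i)  (+0.1072-0.5948i)·(+0.3629+0.0000i)  (-0.4592+0.0470i)·(+0.1673+0.3052i)  (-0.2129-0.5293i)·(-0.0588+0.0922i)
Y_2^1(R⁻¹ n̂) = -0.068277-0.275242i

Re=-0.0683 Im=-0.2752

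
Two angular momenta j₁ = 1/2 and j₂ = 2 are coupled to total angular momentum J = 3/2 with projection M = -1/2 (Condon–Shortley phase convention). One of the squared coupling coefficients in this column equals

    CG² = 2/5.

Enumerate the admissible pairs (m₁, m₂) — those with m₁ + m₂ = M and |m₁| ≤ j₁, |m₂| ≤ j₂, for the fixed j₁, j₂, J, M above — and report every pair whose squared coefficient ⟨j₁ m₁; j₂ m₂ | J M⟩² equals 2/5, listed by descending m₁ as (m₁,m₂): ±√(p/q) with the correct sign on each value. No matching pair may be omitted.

(-1/2,0): −√(2/5)

Admissible pairs with m₁+m₂ = M = -1/2: (-1/2,0), (1/2,-1)
  (m₁,m₂)=(1/2,-1): CG² = 3/5, CG = +√(3/5)
  (m₁,m₂)=(-1/2,0): CG² = 2/5, CG = −√(2/5)   ← matches the target
Pairs with CG² = 2/5: (-1/2,0): −√(2/5)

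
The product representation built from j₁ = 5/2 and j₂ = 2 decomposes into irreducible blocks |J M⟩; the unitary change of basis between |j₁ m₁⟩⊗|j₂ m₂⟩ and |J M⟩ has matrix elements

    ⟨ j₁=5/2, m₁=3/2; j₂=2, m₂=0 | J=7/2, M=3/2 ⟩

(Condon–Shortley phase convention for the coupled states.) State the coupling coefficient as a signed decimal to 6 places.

+0.534522

j₁+j₂−J=1  J+j₁−j₂=4  J−j₁+j₂=3  j₁+j₂+J+1=9
(j₁±m₁, j₂±m₂, J±M) = (4,1,2,2,5,2)
P² = 512/7
sum k=0..1:
  [0] +1/12 = 1/12
  [1] −1/48 = -1/48
S = 1/16
C² = P²·S² = 2/7 ; C = +0.534522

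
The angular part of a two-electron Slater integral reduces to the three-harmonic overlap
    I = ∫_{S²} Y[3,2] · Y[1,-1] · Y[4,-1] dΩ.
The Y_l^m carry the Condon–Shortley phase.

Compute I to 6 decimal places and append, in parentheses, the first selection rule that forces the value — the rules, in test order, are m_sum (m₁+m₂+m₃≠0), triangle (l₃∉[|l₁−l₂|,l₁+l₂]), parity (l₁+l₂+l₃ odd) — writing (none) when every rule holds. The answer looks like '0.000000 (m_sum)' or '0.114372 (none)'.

-0.106622 (none)

Rules hold: Σm=0, L=8 even, 2≤4≤4.
N = 7·3·9 = 189
Δ = 0!·6!·2!/9! = 1/252
Racah Σ t=0..0: t=0:+1/36 = 1/36
⇒ 3j(3 1 4; 0 0 0)² = 4/63, sgn +1
Racah Σ t=0..0: t=0:+1/240 = 1/240
⇒ 3j(3 1 4; 2 -1 -1)² = 1/84, sgn -1
4πI² = N·(3j₀)²·(3jₘ)² = 1/7
I = -1·√(0.142857/4π) = -0.10662181
No selection rule forces the value: the integral is nonzero (none).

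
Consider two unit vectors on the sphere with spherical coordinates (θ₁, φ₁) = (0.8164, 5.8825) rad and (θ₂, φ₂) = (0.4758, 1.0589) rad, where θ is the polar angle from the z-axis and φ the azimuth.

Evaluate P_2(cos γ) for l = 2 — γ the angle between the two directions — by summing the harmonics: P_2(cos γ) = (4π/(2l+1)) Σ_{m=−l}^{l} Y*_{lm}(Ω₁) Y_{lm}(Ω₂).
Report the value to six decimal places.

Summing Y*_{l m}(θ₁,φ₁)·Y_{l m}(θ₂,φ₂) over m ∈ [−2, 2]; prefactor 4π/(2·2+1) = 2.513274:
  [-2]  conj(Y_{2,-2})(Ω₁) = (0.142696, -0.147329) ; Y_{2,-2}(Ω₂) = (-0.042153, -0.069219) ; Δ = (-0.016213, -0.003667)
  [-1]  conj(Y_{2,-1})(Ω₁) = (0.354995, -0.150377) ; Y_{2,-1}(Ω₂) = (0.154082, -0.274239) ; Δ = (0.013459, -0.120524)
  [+0]  conj(Y_{2,0})(Ω₁) = (0.128381, -0.000000) ; Y_{2,0}(Ω₂) = (0.432267, 0.000000) ; Δ = (0.055495, 0.000000)
  [+1]  conj(Y_{2,1})(Ω₁) = (-0.354995, -0.150377) ; Y_{2,1}(Ω₂) = (-0.154082, -0.274239) ; Δ = (0.013459, 0.120524)
  [+2]  conj(Y_{2,2})(Ω₁) = (0.142696, 0.147329) ; Y_{2,2}(Ω₂) = (-0.042153, 0.069219) ; Δ = (-0.016213, 0.003667)
Total Σ_m = (0.049987, -0.000000). Multiply by 2.513274: (0.125632, -0.000000). P_2(cos γ) = 0.125632

0.125632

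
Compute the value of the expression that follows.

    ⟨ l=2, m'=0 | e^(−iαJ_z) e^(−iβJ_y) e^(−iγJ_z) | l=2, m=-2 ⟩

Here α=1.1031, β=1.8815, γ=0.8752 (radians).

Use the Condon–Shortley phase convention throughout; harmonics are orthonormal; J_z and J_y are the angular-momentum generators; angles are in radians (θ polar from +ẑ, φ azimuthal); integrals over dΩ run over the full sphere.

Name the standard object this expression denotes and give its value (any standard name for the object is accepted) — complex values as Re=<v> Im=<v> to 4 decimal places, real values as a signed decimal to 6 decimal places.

Wigner D-matrix element, Re=-0.0992 Im=0.5462

This is a Wigner D-matrix element — the rotation-matrix element ⟨l m'| R(α,β,γ) |l m⟩ in the angular-momentum basis.
Split into d^2_{0,-2}(β=1.8815) × two z-phases.
Half-angle: c=0.589182, s=0.808000. N=√(2·2·1·24)=9.797959
k∈{0} keeps every argument non-negative
  k=0: (−1)^2·9.7980/(4)·0.5892^2·0.8080^2 = +0.555134
d^2_{0,-2}(1.8815) = +0.555134
Attach z-rotation phases: D = e^{-i(0)(1.1031)}·(+0.555134)·e^{-i(-2)(0.8752)} = -0.099169+0.546204i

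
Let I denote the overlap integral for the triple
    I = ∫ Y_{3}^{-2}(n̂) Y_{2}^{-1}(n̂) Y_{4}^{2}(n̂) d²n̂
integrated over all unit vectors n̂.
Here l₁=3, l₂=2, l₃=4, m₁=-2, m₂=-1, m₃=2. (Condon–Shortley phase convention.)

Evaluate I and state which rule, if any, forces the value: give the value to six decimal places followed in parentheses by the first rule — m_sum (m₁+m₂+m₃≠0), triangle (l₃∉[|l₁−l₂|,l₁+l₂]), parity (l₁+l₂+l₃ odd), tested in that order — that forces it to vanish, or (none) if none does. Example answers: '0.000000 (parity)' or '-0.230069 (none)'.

0.000000 (m_sum)

Σmᵢ = -1 ≠ 0, so the φ-integral vanishes; I = 0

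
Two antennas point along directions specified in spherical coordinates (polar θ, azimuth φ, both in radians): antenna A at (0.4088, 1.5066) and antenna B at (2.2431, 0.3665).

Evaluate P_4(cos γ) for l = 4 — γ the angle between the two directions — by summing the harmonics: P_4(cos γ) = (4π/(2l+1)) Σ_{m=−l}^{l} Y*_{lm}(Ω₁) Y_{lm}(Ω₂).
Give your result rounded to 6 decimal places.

-0.189957

Addition theorem: P_4(cos γ) = (4π/9) Σ_m Y*_{lm}(Ω₁) Y_{lm}(Ω₂), m = −4…4:
  [-4]  conj(Y_{4,-4})(Ω₁) = +0.010687-0.002806i ; Y_{4,-4}(Ω₂) = +0.017346-0.164910i ; Δ = -0.000277-0.001811i
  [-3]  conj(Y_{4,-3})(Ω₁) = -0.013808-0.070807i ; Y_{4,-3}(Ω₂) = -0.169510+0.332635i ; Δ = +0.025894+0.007410i
  [-2]  conj(Y_{4,-2})(Ω₁) = -0.256558+0.033122i ; Y_{4,-2}(Ω₂) = +0.261001-0.234988i ; Δ = -0.059179+0.068933i
  [-1]  conj(Y_{4,-1})(Ω₁) = +0.032036+0.498345i ; Y_{4,-1}(Ω₂) = +0.061319-0.023537i ; Δ = +0.013694+0.029804i
  [+0]  conj(Y_{4,0})(Ω₁) = +0.270109-0.000000i ; Y_{4,0}(Ω₂) = -0.356559+0.000000i ; Δ = -0.096310+0.000000i
  [+1]  conj(Y_{4,1})(Ω₁) = -0.032036+0.498345i ; Y_{4,1}(Ω₂) = -0.061319-0.023537i ; Δ = +0.013694-0.029804i
  [+2]  conj(Y_{4,2})(Ω₁) = -0.256558-0.033122i ; Y_{4,2}(Ω₂) = +0.261001+0.234988i ; Δ = -0.059179-0.068933i
  [+3]  conj(Y_{4,3})(Ω₁) = +0.013808-0.070807i ; Y_{4,3}(Ω₂) = +0.169510+0.332635i ; Δ = +0.025894-0.007410i
  [+4]  conj(Y_{4,4})(Ω₁) = +0.010687+0.002806i ; Y_{4,4}(Ω₂) = +0.017346+0.164910i ; Δ = -0.000277+0.001811i
Total Σ_m = -0.136047-0.000000i. Multiply by 1.396263: -0.189957-0.000000i. P_4(cos γ) = -0.189957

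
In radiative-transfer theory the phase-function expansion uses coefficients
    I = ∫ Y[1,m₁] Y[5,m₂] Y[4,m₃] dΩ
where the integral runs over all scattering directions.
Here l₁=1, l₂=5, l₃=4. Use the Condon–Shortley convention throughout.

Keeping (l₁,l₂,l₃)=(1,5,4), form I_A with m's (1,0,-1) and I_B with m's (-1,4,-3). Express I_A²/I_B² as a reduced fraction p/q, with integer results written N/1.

5/18

Same 1,5,4: normalisation and zero-m 3j drop out of the ratio.
A: Δ: 2! 0! 8! / 11! → 1/495; sum: t=0:+1/1440 = 1/1440; 3j²(1 5 4; 1 0 -1) = Δ·Π!·Σ² = 2/99  (sign -1)
B: Δ: 2! 0! 8! / 11! → 1/495; sum: t=2:+1/10080 = 1/10080; 3j²(1 5 4; -1 4 -3) = Δ·Π!·Σ² = 4/55  (sign -1)
I_A²/I_B² = (2/99)/(4/55) = 5/18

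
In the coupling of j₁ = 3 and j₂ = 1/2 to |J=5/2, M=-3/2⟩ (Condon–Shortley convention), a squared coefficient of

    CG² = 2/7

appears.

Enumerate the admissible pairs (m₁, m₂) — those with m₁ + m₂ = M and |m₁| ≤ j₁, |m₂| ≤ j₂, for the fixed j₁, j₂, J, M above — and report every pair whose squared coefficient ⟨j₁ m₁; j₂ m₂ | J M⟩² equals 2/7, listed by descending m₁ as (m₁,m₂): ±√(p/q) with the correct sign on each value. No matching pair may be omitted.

(-1,-1/2): +√(2/7)

Admissible pairs with m₁+m₂ = M = -3/2: (-2,1/2), (-1,-1/2)
  (m₁,m₂)=(-1,-1/2): CG² = 2/7, CG = +√(2/7)   ← matches the target
  (m₁,m₂)=(-2,1/2): CG² = 5/7, CG = −√(5/7)
Pairs with CG² = 2/7: (-1,-1/2): +√(2/7)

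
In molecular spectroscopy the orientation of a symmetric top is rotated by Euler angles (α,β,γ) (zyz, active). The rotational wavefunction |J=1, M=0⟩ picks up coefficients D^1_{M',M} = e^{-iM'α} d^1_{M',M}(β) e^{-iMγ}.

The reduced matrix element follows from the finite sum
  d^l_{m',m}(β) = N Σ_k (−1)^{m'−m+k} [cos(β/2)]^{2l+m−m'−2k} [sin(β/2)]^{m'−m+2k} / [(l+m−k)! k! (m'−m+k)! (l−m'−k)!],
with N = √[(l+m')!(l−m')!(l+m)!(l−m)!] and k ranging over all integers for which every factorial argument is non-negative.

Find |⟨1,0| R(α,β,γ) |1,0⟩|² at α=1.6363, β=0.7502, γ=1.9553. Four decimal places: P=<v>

P=0.5352

D^1_{0,0}(1.6363,0.7502,1.9553) = e^{-i·0·1.6363}·d^1_{0,0}(0.7502)·e^{-i·0·1.9553}. Compute d first:
With c≡cos(β/2)=0.930471 and s≡sin(β/2)=0.366366, N=[1·1·1·1]^{1/2}=1.000000
k∈{0,1} keeps every argument non-negative
  k=0: (−1)^0·1.0000/(1)·0.9305^2·0.3664^0 = +0.865776
  k=1: (−1)^1·1.0000/(1)·0.9305^0·0.3664^2 = -0.134224
d^1_{0,0}(0.7502) = +0.865776 -0.134224 = +0.731553
|D^1_{0,0}|² = |d^1_{0,0}(β)|² = (+0.731553)² = 0.535169 (the z-rotation phases have unit modulus)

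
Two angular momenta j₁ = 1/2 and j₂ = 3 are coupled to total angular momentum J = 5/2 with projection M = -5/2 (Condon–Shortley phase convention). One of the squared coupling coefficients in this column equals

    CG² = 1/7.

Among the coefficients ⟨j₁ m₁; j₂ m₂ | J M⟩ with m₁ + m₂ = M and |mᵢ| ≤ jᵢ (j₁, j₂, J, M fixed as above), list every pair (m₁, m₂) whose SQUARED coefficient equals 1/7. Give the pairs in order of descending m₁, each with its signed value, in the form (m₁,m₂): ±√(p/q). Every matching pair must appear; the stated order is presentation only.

Admissible pairs with m₁+m₂ = M = -5/2: (-1/2,-2), (1/2,-3)
  (m₁,m₂)=(1/2,-3): CG² = 6/7, CG = +√(6/7)
  (m₁,m₂)=(-1/2,-2): CG² = 1/7, CG = −√(1/7)   ← matches the target
Pairs with CG² = 1/7: (-1/2,-2): −√(1/7)

(-1/2,-2): −√(1/7)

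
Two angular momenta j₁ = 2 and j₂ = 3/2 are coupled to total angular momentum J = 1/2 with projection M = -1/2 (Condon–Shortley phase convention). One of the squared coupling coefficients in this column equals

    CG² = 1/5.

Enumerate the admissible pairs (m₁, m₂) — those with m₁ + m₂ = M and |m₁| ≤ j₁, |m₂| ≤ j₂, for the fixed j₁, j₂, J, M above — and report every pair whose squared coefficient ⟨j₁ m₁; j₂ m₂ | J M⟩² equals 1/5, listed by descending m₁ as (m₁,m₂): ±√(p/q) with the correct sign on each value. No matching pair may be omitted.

Admissible pairs with m₁+m₂ = M = -1/2: (-2,3/2), (-1,1/2), (0,-1/2), (1,-3/2)
  (m₁,m₂)=(1,-3/2): CG² = 1/10, CG = +√(1/10)
  (m₁,m₂)=(0,-1/2): CG² = 1/5, CG = −√(1/5)   ← matches the target
  (m₁,m₂)=(-1,1/2): CG² = 3/10, CG = +√(3/10)
  (m₁,m₂)=(-2,3/2): CG² = 2/5, CG = −√(2/5)
Pairs with CG² = 1/5: (0,-1/2): −√(1/5)

(0,-1/2): −√(1/5)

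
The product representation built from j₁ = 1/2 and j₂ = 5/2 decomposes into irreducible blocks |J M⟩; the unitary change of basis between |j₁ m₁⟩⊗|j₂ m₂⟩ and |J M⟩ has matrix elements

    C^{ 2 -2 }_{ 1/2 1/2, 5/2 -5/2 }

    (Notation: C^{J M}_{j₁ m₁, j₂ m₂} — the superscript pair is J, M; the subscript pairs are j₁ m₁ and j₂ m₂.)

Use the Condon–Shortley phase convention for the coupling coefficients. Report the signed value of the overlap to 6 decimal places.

+0.912871  (= +√(5/6))

√[5·1!0!4!/6! · 1!0!0!5!0!4!] = √(480)
  +(−1)^0/∏(0,1,0,0,0,4)! = 1/24  (running 1/24)
⟨..|..⟩ = √(480)·(1/24) = +0.912871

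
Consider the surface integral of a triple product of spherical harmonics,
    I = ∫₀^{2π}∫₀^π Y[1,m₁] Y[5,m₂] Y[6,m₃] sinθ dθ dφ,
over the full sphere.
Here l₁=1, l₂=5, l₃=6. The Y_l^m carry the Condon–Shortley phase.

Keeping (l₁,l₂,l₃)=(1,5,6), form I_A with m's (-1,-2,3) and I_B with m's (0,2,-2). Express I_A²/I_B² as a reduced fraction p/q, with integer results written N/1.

9/8

l's match ⇒ only the (l;m) 3-j factors differ between A and B.
A: triangle coeff Δ(1,5,6) = 1/858; Σ_t [0,0]: t=0:+1/60480 = 1/60480; (3j)²=6/143 [(1 5 6; -1 -2 3)], sign=-1
B: triangle coeff Δ(1,5,6) = 1/858; Σ_t [0,0]: t=0:+1/30240 = 1/30240; (3j)²=16/429 [(1 5 6; 0 2 -2)], sign=+1
I_A²/I_B² = (6/143)/(16/429) = 9/8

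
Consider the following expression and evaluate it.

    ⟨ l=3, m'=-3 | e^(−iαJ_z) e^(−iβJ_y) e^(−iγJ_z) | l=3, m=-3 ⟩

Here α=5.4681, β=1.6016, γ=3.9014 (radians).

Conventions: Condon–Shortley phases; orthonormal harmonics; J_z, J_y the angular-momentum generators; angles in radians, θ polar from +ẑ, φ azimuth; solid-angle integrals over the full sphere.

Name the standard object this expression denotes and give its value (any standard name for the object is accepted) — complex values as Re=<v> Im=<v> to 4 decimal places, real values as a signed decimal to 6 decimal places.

Wigner D-matrix element, Re=-0.1122 Im=0.0188

This is a Wigner D-matrix element — the rotation-matrix element ⟨l m'| R(α,β,γ) |l m⟩ in the angular-momentum basis.
Split into d^3_{-3,-3}(β=1.6016) × two z-phases.
With c≡cos(β/2)=0.696133 and s≡sin(β/2)=0.717913, N=[1·720·1·720]^{1/2}=720.000000
The bounds max(0,m−m')=0 and min(l+m,l−m')=0 give 1 term
  k=0: (−1)^0·720.0000/(720)·0.6961^6·0.7179^0 = +0.113803
d^3_{-3,-3}(1.6016) = +0.113803
Phases: e^{-i·(-3)·5.4681}=-0.767197-0.641412i, e^{-i·(-3)·3.9014}=+0.650791-0.759257i ⇒ D=-0.112241+0.018786i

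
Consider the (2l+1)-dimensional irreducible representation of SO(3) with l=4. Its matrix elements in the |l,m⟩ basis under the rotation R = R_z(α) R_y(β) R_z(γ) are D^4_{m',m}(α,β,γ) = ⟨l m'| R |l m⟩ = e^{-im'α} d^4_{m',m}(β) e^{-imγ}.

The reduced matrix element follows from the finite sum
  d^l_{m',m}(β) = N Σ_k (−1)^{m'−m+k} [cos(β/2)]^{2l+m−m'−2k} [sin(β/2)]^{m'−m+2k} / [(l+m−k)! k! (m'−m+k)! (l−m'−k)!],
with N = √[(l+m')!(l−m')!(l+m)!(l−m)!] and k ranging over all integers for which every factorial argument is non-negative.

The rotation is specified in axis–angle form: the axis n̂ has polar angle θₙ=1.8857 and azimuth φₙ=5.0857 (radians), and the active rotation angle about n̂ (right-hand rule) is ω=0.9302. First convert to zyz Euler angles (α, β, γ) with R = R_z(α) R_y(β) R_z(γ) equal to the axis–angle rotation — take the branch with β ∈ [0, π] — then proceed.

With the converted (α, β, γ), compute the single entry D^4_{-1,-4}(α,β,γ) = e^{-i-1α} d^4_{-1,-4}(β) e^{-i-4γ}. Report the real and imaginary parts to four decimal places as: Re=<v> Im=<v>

Re=-0.1106 Im=-0.3335

Axis–angle → zyz. n̂ = (sinθₙcosφₙ, sinθₙsinφₙ, cosθₙ) = (+0.346767, -0.885338, -0.309725), ω = 0.9302.
R = I cosω + sinω [n̂]ₓ + (1−cosω) n̂n̂ᵀ gives
  R = [+0.646052, +0.124802, -0.753021; -0.371835, +0.913026, -0.167694; +0.666600, +0.388339, +0.636269]
β = atan2(√(R₁₃²+R₂₃²), R₃₃) = 0.881145; α = atan2(R₂₃, R₁₃) mod 2π = 3.360712; γ = atan2(R₃₂, −R₃₁) mod 2π = 2.614090
Split into d^4_{-1,-4}(β=0.8811) × two z-phases.
Half-angle: c=0.904508, s=0.426457. N=√(6·120·1·40320)=5387.986637
The bounds max(0,m−m')=0 and min(l+m,l−m')=0 give 1 term
  k=0: (−1)^3·5387.9866/(720)·0.9045^5·0.4265^3 = -0.351384
d^4_{-1,-4}(0.8811) = -0.351384
Attach z-rotation phases: D = e^{-i(-1)(3.3607)}·(-0.351384)·e^{-i(-4)(2.6141)} = -0.110565-0.333536i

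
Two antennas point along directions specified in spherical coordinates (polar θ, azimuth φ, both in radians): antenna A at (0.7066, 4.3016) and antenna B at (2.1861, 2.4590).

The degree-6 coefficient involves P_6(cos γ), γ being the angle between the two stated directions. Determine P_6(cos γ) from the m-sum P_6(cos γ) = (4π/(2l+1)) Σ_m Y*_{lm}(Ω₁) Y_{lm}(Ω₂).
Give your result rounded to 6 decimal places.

0.214012

Addition theorem: P_6(cos γ) = (4π/13) Σ_m Y*_{lm}(Ω₁) Y_{lm}(Ω₂), m = −6…6:
  m=-6: (0.028206, 0.022663) × (-0.082860, -0.116845) = (0.000311, -0.005174)  (running Σ = (0.000311, -0.005174))
  m=-5: (-0.130025, 0.068214) × (-0.337906, -0.094017) = (0.050349, -0.010825)  (running Σ = (0.050660, -0.015999))
  m=-4: (-0.024581, -0.339109) × (-0.387528, 0.168995) = (0.066833, 0.127260)  (running Σ = (0.117494, 0.111261))
  m=-3: (0.430143, 0.151398) × (-0.062492, 0.120925) = (-0.045188, 0.042554)  (running Σ = (0.072305, 0.153815))
  m=-2: (-0.152438, 0.163888) × (-0.059151, -0.283620) = (0.055499, 0.033540)  (running Σ = (0.127804, 0.187356))
  m=-1: (0.106534, 0.244585) × (-0.200699, -0.163160) = (0.018525, -0.066470)  (running Σ = (0.146330, 0.120886))
  m=0: (-0.314875, -0.000000) × (0.226319, 0.000000) = (-0.071262, -0.000000)  (running Σ = (0.075067, 0.120886))
  m=1: (-0.106534, 0.244585) × (0.200699, -0.163160) = (0.018525, 0.066470)  (running Σ = (0.093593, 0.187356))
  m=2: (-0.152438, -0.163888) × (-0.059151, 0.283620) = (0.055499, -0.033540)  (running Σ = (0.149091, 0.153815))
  m=3: (-0.430143, 0.151398) × (0.062492, 0.120925) = (-0.045188, -0.042554)  (running Σ = (0.103903, 0.111261))
  m=4: (-0.024581, 0.339109) × (-0.387528, -0.168995) = (0.066833, -0.127260)  (running Σ = (0.170737, -0.015999))
  m=5: (0.130025, 0.068214) × (0.337906, -0.094017) = (0.050349, 0.010825)  (running Σ = (0.221086, -0.005174))
  m=6: (0.028206, -0.022663) × (-0.082860, 0.116845) = (0.000311, 0.005174)  (running Σ = (0.221397, 0.000000))
Accumulated sum (0.221397, 0.000000); after 4π/(2l+1) scaling, (0.214012, 0.000000) ⇒ P_6 = 0.214012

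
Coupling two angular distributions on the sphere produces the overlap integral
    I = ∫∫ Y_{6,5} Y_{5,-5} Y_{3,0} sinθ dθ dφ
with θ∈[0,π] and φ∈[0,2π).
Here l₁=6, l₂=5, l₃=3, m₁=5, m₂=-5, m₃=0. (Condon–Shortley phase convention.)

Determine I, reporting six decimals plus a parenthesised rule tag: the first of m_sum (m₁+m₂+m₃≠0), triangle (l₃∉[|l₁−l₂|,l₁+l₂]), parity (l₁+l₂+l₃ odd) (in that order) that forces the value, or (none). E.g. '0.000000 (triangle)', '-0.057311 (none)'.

0.207001 (none)

m-sum 0 ✓  L=14 even ✓  1≤3≤11 ✓
Π(2lᵢ+1) = 13×11×7 = 1001
triangle coeff Δ(6,5,3) = 1/675675
Σ_t [3,5]: t=3:−1/8640 t=4:+1/2304 t=5:−1/8640 = 7/34560
(3j)²=7/429 [(6 5 3; 0 0 0)], sign=-1
Σ_t [0,0]: t=0:+1/483840 = 1/483840
(3j)²=3/91 [(6 5 3; 5 -5 0)], sign=-1
⇒ 4πI² = 7/13
I = (+1)√(7/13/(4π)) = 0.20700098
No selection rule forces the value: the integral is nonzero (none).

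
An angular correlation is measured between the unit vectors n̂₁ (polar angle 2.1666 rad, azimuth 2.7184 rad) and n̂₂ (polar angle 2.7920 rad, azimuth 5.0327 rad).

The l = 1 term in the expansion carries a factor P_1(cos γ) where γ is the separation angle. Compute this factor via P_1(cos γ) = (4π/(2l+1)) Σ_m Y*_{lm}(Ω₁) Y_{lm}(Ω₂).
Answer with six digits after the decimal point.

Expand P_1 via completeness: Σ_{m} conj(Y_{1,m}) at Ω₁ times Y_{1,m} at Ω₂ —
  [-1]  conj(Y_{1,-1})(Ω₁) = -0.260738+0.117438i ; Y_{1,-1}(Ω₂) = +0.037260+0.112318i ; Δ = -0.022905-0.024910i
  [+0]  conj(Y_{1,0})(Ω₁) = -0.274191-0.000000i ; Y_{1,0}(Ω₂) = -0.459048+0.000000i ; Δ = +0.125867+0.000000i
  [+1]  conj(Y_{1,1})(Ω₁) = +0.260738+0.117438i ; Y_{1,1}(Ω₂) = -0.037260+0.112318i ; Δ = -0.022905+0.024910i
Total Σ_m = +0.080056+0.000000i. Multiply by 4.188790: +0.335338+0.000000i. P_1(cos γ) = 0.335338

0.335338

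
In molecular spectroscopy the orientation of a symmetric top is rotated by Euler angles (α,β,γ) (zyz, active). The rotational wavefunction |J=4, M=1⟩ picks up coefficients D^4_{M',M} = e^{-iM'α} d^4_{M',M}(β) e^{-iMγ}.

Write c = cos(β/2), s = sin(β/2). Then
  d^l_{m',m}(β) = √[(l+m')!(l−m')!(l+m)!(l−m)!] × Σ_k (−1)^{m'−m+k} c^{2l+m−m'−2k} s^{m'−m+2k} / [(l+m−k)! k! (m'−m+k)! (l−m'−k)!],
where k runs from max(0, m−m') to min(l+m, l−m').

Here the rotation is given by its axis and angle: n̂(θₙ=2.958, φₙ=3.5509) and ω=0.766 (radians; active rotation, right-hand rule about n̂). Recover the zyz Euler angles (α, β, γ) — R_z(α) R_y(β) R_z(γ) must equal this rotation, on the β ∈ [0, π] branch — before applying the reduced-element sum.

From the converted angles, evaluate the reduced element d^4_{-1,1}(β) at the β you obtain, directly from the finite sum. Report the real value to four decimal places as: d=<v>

d=0.0453

Axis–angle → zyz. n̂ = (sinθₙcosφₙ, sinθₙsinφₙ, cosθₙ) = (-0.167483, -0.072655, -0.983194), ω = 0.7660.
R = I cosω + sinω [n̂]ₓ + (1−cosω) n̂n̂ᵀ gives
  R = [+0.728524, +0.685006, -0.004375; -0.678208, +0.722164, +0.136061; +0.096362, -0.096156, +0.990691]
β = atan2(√(R₁₃²+R₂₃²), R₃₃) = 0.136555; α = atan2(R₂₃, R₁₃) mod 2π = 1.602943; γ = atan2(R₃₂, −R₃₁) mod 2π = 3.925921
d^4_{-1,1}(β=0.1366) via the finite sum:
c=cos(0.136555/2)=0.997670, s=sin(0.136555/2)=0.068225; N=√[6·120·120·6]=720.000000
The bounds max(0,m−m')=2 and min(l+m,l−m')=5 give 4 terms
  k=2: (−1)^0·720.0000/(72)·0.9977^6·0.0682^2 = +0.045899
  k=3: (−1)^1·720.0000/(24)·0.9977^4·0.0682^4 = -0.000644
  k=4: (−1)^2·720.0000/(48)·0.9977^2·0.0682^6 = +0.000002
  k=5: (−1)^3·720.0000/(720)·0.9977^0·0.0682^8 = -0.000000
d^4_{-1,1}(0.1366) = +0.045899 -0.000644 +0.000002 -0.000000 = +0.045257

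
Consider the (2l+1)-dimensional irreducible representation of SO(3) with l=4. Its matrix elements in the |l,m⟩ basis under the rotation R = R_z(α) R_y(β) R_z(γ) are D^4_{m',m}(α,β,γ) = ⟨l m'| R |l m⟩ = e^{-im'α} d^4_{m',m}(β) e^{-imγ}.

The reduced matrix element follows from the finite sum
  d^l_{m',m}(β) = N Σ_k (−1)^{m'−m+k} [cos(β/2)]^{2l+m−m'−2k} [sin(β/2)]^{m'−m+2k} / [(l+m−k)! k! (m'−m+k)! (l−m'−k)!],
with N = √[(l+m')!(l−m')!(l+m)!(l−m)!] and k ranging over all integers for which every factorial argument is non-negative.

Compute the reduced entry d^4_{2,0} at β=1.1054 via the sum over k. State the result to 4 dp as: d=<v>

d=0.1294

d^4_{2,0}(β=1.1054) via the finite sum:
With c≡cos(β/2)=0.851110 and s≡sin(β/2)=0.524987, N=[720·2·24·24]^{1/2}=910.735966
k∈{0,1,2} keeps every argument non-negative
  k=0: (−1)^2·910.7360/(96)·0.8511^6·0.5250^2 = +0.993878
  k=1: (−1)^3·910.7360/(36)·0.8511^4·0.5250^4 = -1.008388
  k=2: (−1)^4·910.7360/(96)·0.8511^2·0.5250^6 = +0.143875
d^4_{2,0}(1.1054) = +0.993878 -1.008388 +0.143875 = +0.129365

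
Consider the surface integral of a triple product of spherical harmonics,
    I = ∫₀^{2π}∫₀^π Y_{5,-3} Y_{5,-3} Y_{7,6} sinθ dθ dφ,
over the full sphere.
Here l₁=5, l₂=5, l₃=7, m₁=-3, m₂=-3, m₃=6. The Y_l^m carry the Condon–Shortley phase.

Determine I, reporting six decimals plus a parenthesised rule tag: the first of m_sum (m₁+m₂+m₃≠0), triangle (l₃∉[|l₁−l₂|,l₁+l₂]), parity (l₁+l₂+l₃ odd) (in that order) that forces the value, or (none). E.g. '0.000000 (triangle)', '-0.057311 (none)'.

l₁+l₂+l₃=17 is odd: 3j(l;000)=0 ⇒ I=0

0.000000 (parity)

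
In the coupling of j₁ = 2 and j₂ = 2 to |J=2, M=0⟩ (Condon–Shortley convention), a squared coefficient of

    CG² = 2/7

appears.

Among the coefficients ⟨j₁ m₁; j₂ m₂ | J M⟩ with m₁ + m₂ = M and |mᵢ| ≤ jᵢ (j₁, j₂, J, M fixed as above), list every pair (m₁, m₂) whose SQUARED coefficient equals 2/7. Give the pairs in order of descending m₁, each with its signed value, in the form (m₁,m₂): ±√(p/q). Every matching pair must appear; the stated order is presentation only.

Admissible pairs with m₁+m₂ = M = 0: (-2,2), (-1,1), (0,0), (1,-1), (2,-2)
  (m₁,m₂)=(2,-2): CG² = 2/7, CG = +√(2/7)   ← matches the target
  (m₁,m₂)=(1,-1): CG² = 1/14, CG = +√(1/14)
  (m₁,m₂)=(0,0): CG² = 2/7, CG = −√(2/7)   ← matches the target
  (m₁,m₂)=(-1,1): CG² = 1/14, CG = +√(1/14)
  (m₁,m₂)=(-2,2): CG² = 2/7, CG = +√(2/7)   ← matches the target
Pairs with CG² = 2/7: (2,-2): +√(2/7); (0,0): −√(2/7); (-2,2): +√(2/7)

(2,-2): +√(2/7); (0,0): −√(2/7); (-2,2): +√(2/7)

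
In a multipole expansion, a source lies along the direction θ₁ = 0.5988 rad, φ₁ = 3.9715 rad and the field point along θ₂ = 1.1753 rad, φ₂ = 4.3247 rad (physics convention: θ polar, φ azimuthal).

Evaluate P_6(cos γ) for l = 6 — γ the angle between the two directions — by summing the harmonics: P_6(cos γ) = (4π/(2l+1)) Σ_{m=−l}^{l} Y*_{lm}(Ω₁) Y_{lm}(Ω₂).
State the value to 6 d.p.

-0.399995

Expand P_6 via completeness: Σ_{m} conj(Y_{6,m}) at Ω₁ times Y_{6,m} at Ω₂ —
  [-6]  conj(Y_{6,-6})(Ω₁) = +0.004088-0.014942i ; Y_{6,-6}(Ω₂) = +0.204509-0.217190i ; Δ = -0.002409-0.003944i
  [-5]  conj(Y_{6,-5})(Ω₁) = +0.041963+0.066510i ; Y_{6,-5}(Ω₂) = -0.402613-0.155071i ; Δ = -0.006581-0.033285i
  [-4]  conj(Y_{6,-4})(Ω₁) = -0.230564-0.041488i ; Y_{6,-4}(Ω₂) = +0.003280+0.163672i ; Δ = +0.006034-0.037873i
  [-3]  conj(Y_{6,-3})(Ω₁) = +0.345081-0.263352i ; Y_{6,-3}(Ω₂) = -0.247537+0.106920i ; Δ = -0.057263+0.102085i
  [-2]  conj(Y_{6,-2})(Ω₁) = -0.037542+0.420619i ; Y_{6,-2}(Ω₂) = +0.187120+0.183407i ; Δ = -0.084169+0.071821i
  [-1]  conj(Y_{6,-1})(Ω₁) = +0.013781+0.015066i ; Y_{6,-1}(Ω₂) = -0.070552+0.172770i ; Δ = -0.003575+0.001318i
  [+0]  conj(Y_{6,0})(Ω₁) = -0.421348-0.000000i ; Y_{6,0}(Ω₂) = +0.279745+0.000000i ; Δ = -0.117870-0.000000i
  [+1]  conj(Y_{6,1})(Ω₁) = -0.013781+0.015066i ; Y_{6,1}(Ω₂) = +0.070552+0.172770i ; Δ = -0.003575-0.001318i
  [+2]  conj(Y_{6,2})(Ω₁) = -0.037542-0.420619i ; Y_{6,2}(Ω₂) = +0.187120-0.183407i ; Δ = -0.084169-0.071821i
  [+3]  conj(Y_{6,3})(Ω₁) = -0.345081-0.263352i ; Y_{6,3}(Ω₂) = +0.247537+0.106920i ; Δ = -0.057263-0.102085i
  [+4]  conj(Y_{6,4})(Ω₁) = -0.230564+0.041488i ; Y_{6,4}(Ω₂) = +0.003280-0.163672i ; Δ = +0.006034+0.037873i
  [+5]  conj(Y_{6,5})(Ω₁) = -0.041963+0.066510i ; Y_{6,5}(Ω₂) = +0.402613-0.155071i ; Δ = -0.006581+0.033285i
  [+6]  conj(Y_{6,6})(Ω₁) = +0.004088+0.014942i ; Y_{6,6}(Ω₂) = +0.204509+0.217190i ; Δ = -0.002409+0.003944i
Σ over m = -0.413797-0.000000i; ×(4π/13) → -0.399995-0.000000i. Real part: -0.399995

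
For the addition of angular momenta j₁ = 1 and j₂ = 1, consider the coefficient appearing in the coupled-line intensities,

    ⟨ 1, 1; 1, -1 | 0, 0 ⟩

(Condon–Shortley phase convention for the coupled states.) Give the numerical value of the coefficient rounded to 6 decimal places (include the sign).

j₁+j₂−J=2  J+j₁−j₂=0  J−j₁+j₂=0  j₁+j₂+J+1=3
(j₁±m₁, j₂±m₂, J±M) = (2,0,0,2,0,0)
P² = 4/3
sum k=0..0:
  [0] +1/2 = 1/2
S = 1/2
C² = P²·S² = 1/3 ; C = +0.577350

+0.577350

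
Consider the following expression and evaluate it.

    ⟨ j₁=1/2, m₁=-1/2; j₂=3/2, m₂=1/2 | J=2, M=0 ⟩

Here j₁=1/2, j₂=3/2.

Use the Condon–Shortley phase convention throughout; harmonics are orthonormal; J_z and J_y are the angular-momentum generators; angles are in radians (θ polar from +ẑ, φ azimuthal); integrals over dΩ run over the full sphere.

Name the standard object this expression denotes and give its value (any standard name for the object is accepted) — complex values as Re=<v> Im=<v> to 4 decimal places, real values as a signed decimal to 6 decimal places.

Clebsch–Gordan coefficient, +√(1/2) ≈ +0.707107

This is a Clebsch–Gordan (vector-coupling) coefficient.
triangle: 0!×1!×3!/5! = 6/120
(j±m)!: 0!×1!×2!×1!×2!×2! = 8
prefactor² = (2J+1)×Δ×N² = 2
  k=0: +1/(0!×0!×1!×2!×0!×1!) = 1/2
Σ = 1/2  ⇒  CG² = 2×(1/2)² = 1/2
CG = +√(1/2) = +0.707107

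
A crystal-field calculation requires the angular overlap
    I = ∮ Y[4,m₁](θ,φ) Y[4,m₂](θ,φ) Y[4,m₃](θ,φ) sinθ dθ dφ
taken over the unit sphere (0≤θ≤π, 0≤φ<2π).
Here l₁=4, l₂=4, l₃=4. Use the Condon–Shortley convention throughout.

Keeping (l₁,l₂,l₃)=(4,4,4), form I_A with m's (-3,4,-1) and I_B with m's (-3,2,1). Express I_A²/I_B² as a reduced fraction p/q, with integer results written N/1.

Shared (l₁,l₂,l₃)=(4,4,4): N and (l;000)² cancel in I_A²/I_B².
A: Δ = 4!·4!·4!/13! = 1/450450; Racah Σ t=4..4: t=4:+1/3456 = 1/3456; ⇒ 3j(4 4 4; -3 4 -1)² = 35/1287, sgn -1
B: Δ = 4!·4!·4!/13! = 1/450450; Racah Σ t=3..4: t=3:−1/864 t=4:+1/576 = 1/1728; ⇒ 3j(4 4 4; -3 2 1)² = 5/1287, sgn -1
I_A²/I_B² = (35/1287)/(5/1287) = 7/1

7/1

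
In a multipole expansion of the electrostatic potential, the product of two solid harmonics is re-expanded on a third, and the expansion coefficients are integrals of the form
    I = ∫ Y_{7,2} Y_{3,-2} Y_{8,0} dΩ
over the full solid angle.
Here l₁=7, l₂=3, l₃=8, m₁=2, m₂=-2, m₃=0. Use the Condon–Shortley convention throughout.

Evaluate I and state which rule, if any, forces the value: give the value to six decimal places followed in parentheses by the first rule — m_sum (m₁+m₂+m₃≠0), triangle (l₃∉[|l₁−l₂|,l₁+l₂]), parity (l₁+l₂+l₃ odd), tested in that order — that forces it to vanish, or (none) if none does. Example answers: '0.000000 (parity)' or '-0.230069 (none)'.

Rules hold: Σm=0, L=18 even, 4≤8≤10.
N = 15·7·17 = 1785
Δ = 2!·12!·4!/19! = 1/5290740
Racah Σ t=0..2: t=0:+1/7257600 t=1:−1/2073600 t=2:+1/7257600 = -1/4838400
⇒ 3j(7 3 8; 0 0 0)² = 252/20995, sgn -1
Racah Σ t=0..1: t=0:+1/7257600 t=1:−1/23224320 = 11/116121600
⇒ 3j(7 3 8; 2 -2 0)² = 121/8398, sgn +1
4πI² = N·(3j₀)²·(3jₘ)² = 320166/1037153
I = -1·√(0.308697/4π) = -0.15673329
No selection rule forces the value: the integral is nonzero (none).

-0.156733 (none)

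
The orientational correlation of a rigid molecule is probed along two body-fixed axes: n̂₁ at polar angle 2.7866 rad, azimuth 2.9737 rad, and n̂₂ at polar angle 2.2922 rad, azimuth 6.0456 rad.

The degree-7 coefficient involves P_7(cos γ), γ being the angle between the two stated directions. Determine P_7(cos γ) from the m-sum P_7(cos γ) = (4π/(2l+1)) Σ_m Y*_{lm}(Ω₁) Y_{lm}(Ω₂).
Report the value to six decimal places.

-0.112298

Addition theorem: P_7(cos γ) = (4π/15) Σ_m Y*_{lm}(Ω₁) Y_{lm}(Ω₂), m = −7…7:
  m=-7: (-0.000118, 0.000283) × (-0.006203, 0.067011) = (-0.000018, -0.000010)  (running Σ = (-0.000018, -0.000010))
  m=-6: (-0.001652, 0.002615) × (-0.032064, -0.219141) = (0.000626, 0.000278)  (running Σ = (0.000608, 0.000269))
  m=-5: (-0.012967, 0.014450) × (0.152816, 0.379438) = (-0.007464, -0.002712)  (running Σ = (-0.006857, -0.002443))
  m=-4: (-0.066277, 0.052678) × (-0.239206, -0.334742) = (0.033487, 0.009585)  (running Σ = (0.026631, 0.007142))
  m=-3: (-0.225855, 0.124466) × (0.050259, 0.043440) = (-0.016758, -0.003556)  (running Σ = (0.009873, 0.003586))
  m=-2: (-0.482341, 0.168338) × (0.299108, 0.153888) = (-0.170177, -0.023875)  (running Σ = (-0.160305, -0.020289))
  m=-1: (-0.494960, 0.083890) × (-0.218648, -0.052948) = (0.112664, 0.007865)  (running Σ = (-0.047641, -0.012424))
  m=0: (0.139726, -0.000000) × (-0.277429, 0.000000) = (-0.038764, 0.000000)  (running Σ = (-0.086405, -0.012424))
  m=1: (0.494960, 0.083890) × (0.218648, -0.052948) = (0.112664, -0.007865)  (running Σ = (0.026259, -0.020289))
  m=2: (-0.482341, -0.168338) × (0.299108, -0.153888) = (-0.170177, 0.023875)  (running Σ = (-0.143919, 0.003586))
  m=3: (0.225855, 0.124466) × (-0.050259, 0.043440) = (-0.016758, 0.003556)  (running Σ = (-0.160677, 0.007142))
  m=4: (-0.066277, -0.052678) × (-0.239206, 0.334742) = (0.033487, -0.009585)  (running Σ = (-0.127189, -0.002443))
  m=5: (0.012967, 0.014450) × (-0.152816, 0.379438) = (-0.007464, 0.002712)  (running Σ = (-0.134654, 0.000269))
  m=6: (-0.001652, -0.002615) × (-0.032064, 0.219141) = (0.000626, -0.000278)  (running Σ = (-0.134028, -0.000010))
  m=7: (0.000118, 0.000283) × (0.006203, 0.067011) = (-0.000018, 0.000010)  (running Σ = (-0.134046, -0.000000))
Σ over m = (-0.134046, -0.000000); ×(4π/15) → (-0.112298, -0.000000). Real part: -0.112298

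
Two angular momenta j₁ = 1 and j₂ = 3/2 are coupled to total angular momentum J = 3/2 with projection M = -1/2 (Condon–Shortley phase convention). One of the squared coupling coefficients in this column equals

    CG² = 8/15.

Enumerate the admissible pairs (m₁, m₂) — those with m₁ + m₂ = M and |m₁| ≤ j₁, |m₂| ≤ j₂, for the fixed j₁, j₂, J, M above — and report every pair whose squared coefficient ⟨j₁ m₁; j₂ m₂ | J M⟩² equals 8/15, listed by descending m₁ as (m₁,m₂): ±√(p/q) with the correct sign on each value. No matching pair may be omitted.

Admissible pairs with m₁+m₂ = M = -1/2: (-1,1/2), (0,-1/2), (1,-3/2)
  (m₁,m₂)=(1,-3/2): CG² = 2/5, CG = +√(2/5)
  (m₁,m₂)=(0,-1/2): CG² = 1/15, CG = +√(1/15)
  (m₁,m₂)=(-1,1/2): CG² = 8/15, CG = −√(8/15)   ← matches the target
Pairs with CG² = 8/15: (-1,1/2): −√(8/15)

(-1,1/2): −√(8/15)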